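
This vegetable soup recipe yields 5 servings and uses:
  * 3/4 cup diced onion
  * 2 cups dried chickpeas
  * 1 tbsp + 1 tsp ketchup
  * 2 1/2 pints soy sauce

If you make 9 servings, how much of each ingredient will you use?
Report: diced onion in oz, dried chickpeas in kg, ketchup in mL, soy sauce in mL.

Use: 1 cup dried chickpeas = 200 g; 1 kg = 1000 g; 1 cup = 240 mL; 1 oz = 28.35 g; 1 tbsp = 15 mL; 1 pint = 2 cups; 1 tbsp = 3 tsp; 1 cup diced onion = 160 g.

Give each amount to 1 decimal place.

diced onion: 7.6 oz; dried chickpeas: 0.7 kg; ketchup: 36.0 mL; soy sauce: 2160.0 mL

Scaling factor: 9/5 = 1.8.
diced onion: 0.75 cup × 9/5 × 160 g/cup ÷ 28.35 g/oz ≈ 7.6 oz
dried chickpeas: 2 cup × 9/5 × 200 g/cup ÷ 1000 g/kg ≈ 0.7 kg
ketchup: (1 tbsp + 1 tsp = 4/3 tbsp) × 9/5 × 15 mL/tbsp = 36.0 mL
soy sauce: 2.5 pint × 9/5 × 2 cup/pint × 240 mL/cup = 2160.0 mL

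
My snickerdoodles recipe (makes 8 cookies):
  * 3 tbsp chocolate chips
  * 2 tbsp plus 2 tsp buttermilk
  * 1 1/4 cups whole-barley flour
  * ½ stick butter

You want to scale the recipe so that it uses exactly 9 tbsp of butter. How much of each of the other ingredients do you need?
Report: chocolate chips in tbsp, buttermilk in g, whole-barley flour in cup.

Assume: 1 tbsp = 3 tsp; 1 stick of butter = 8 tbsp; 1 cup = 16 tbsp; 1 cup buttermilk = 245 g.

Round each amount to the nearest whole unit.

The original recipe has 4 tbsp of butter, so the scaling factor is 9 ÷ 4 = 9/4 = 2.25.
chocolate chips: 3 tbsp × 9/4 ≈ 7 tbsp
buttermilk: (2 tbsp + 2 tsp = 8/3 tbsp) × 9/4 ÷ 16 tbsp/cup × 245 g/cup ≈ 92 g
whole-barley flour: 1.25 cup × 9/4 ≈ 3 cup

chocolate chips: 7 tbsp; buttermilk: 92 g; whole-barley flour: 3 cup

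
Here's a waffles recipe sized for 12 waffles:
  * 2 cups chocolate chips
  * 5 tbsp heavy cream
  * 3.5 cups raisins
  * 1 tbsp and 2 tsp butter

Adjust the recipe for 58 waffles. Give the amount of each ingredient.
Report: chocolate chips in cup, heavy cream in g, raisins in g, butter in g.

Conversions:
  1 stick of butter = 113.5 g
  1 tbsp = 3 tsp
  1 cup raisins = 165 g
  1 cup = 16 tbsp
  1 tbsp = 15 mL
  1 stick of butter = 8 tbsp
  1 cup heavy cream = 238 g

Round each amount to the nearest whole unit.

chocolate chips: 10 cup; heavy cream: 359 g; raisins: 2791 g; butter: 114 g

Scaling factor: 58/12 = 29/6.
chocolate chips: 2 cup × 29/6 ≈ 10 cup
heavy cream: 5 tbsp × 29/6 ÷ 16 tbsp/cup × 238 g/cup ≈ 359 g
raisins: 3.5 cup × 29/6 × 165 g/cup ≈ 2791 g
butter: (1 tbsp + 2 tsp = 5/3 tbsp) × 29/6 ÷ 8 tbsp/stick × 113.5 g/stick ≈ 114 g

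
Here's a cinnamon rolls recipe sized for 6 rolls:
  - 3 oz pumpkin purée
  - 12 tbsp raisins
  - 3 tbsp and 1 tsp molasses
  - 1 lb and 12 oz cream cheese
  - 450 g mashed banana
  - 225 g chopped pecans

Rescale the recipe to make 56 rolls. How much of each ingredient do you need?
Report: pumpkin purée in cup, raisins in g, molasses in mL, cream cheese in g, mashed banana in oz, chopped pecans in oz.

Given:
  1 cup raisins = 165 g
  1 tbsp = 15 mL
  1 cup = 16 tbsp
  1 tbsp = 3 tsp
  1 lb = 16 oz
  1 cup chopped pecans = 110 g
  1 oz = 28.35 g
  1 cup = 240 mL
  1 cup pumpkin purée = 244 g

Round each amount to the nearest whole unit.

Scaling factor: 56/6 = 28/3.
pumpkin purée: 3 oz × 28/3 × 28.35 g/oz ÷ 244 g/cup ≈ 3 cup
raisins: 12 tbsp × 28/3 ÷ 16 tbsp/cup × 165 g/cup = 1155 g
molasses: (3 tbsp + 1 tsp = 10/3 tbsp) × 28/3 × 15 mL/tbsp ≈ 467 mL
cream cheese: (1 lb + 12 oz = 1.75 lb) × 28/3 × 16 oz/lb × 28.35 g/oz ≈ 7409 g
mashed banana: 450 g × 28/3 ÷ 28.35 g/oz ≈ 148 oz
chopped pecans: 225 g × 28/3 ÷ 28.35 g/oz ≈ 74 oz

pumpkin purée: 3 cup; raisins: 1155 g; molasses: 467 mL; cream cheese: 7409 g; mashed banana: 148 oz; chopped pecans: 74 oz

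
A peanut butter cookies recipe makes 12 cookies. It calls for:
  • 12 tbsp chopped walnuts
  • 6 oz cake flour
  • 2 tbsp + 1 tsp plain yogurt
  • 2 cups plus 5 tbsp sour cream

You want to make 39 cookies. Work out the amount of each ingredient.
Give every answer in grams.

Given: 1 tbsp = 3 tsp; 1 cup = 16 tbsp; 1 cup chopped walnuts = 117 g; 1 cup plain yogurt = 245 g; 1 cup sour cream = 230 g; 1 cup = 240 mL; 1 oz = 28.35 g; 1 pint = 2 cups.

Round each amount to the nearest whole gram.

chopped walnuts: 285 g; cake flour: 553 g; plain yogurt: 116 g; sour cream: 1729 g

Scaling factor: 39/12 = 13/4 = 3.25.
chopped walnuts: 12 tbsp × 13/4 ÷ 16 tbsp/cup × 117 g/cup ≈ 285 g
cake flour: 6 oz × 13/4 × 28.35 g/oz ≈ 553 g
plain yogurt: (2 tbsp + 1 tsp = 7/3 tbsp) × 13/4 ÷ 16 tbsp/cup × 245 g/cup ≈ 116 g
sour cream: (2 cup + 5 tbsp = 2.3125 cup) × 13/4 × 230 g/cup ≈ 1729 g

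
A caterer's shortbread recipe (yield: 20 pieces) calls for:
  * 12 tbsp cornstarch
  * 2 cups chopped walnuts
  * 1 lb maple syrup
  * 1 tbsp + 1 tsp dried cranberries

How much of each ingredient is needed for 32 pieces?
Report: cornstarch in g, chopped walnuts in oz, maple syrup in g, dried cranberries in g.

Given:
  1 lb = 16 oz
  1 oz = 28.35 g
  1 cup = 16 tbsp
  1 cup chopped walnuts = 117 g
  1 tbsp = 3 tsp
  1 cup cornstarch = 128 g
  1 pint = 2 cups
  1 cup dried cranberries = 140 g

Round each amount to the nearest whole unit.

cornstarch: 154 g; chopped walnuts: 13 oz; maple syrup: 726 g; dried cranberries: 19 g

Scaling factor: 32/20 = 8/5 = 1.6.
cornstarch: 12 tbsp × 8/5 ÷ 16 tbsp/cup × 128 g/cup ≈ 154 g
chopped walnuts: 2 cup × 8/5 × 117 g/cup ÷ 28.35 g/oz ≈ 13 oz
maple syrup: 1 lb × 8/5 × 16 oz/lb × 28.35 g/oz ≈ 726 g
dried cranberries: (1 tbsp + 1 tsp = 4/3 tbsp) × 8/5 ÷ 16 tbsp/cup × 140 g/cup ≈ 19 g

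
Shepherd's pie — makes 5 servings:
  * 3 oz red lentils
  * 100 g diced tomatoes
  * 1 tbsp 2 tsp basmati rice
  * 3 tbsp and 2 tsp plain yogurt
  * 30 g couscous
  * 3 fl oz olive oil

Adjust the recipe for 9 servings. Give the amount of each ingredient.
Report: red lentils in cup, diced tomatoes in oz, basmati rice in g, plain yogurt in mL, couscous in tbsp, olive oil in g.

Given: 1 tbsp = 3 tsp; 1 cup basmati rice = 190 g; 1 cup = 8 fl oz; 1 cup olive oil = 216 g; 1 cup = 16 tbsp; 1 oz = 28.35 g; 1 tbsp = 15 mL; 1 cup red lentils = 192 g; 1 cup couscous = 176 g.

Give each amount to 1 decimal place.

red lentils: 0.8 cup; diced tomatoes: 6.3 oz; basmati rice: 35.6 g; plain yogurt: 99.0 mL; couscous: 4.9 tbsp; olive oil: 145.8 g

Scaling factor: 9/5 = 1.8.
red lentils: 3 oz × 9/5 × 28.35 g/oz ÷ 192 g/cup ≈ 0.8 cup
diced tomatoes: 100 g × 9/5 ÷ 28.35 g/oz ≈ 6.3 oz
basmati rice: (1 tbsp + 2 tsp = 5/3 tbsp) × 9/5 ÷ 16 tbsp/cup × 190 g/cup ≈ 35.6 g
plain yogurt: (3 tbsp + 2 tsp = 11/3 tbsp) × 9/5 × 15 mL/tbsp = 99.0 mL
couscous: 30 g × 9/5 ÷ 176 g/cup × 16 tbsp/cup ≈ 4.9 tbsp
olive oil: 3 fl oz × 9/5 ÷ 8 fl oz/cup × 216 g/cup = 145.8 g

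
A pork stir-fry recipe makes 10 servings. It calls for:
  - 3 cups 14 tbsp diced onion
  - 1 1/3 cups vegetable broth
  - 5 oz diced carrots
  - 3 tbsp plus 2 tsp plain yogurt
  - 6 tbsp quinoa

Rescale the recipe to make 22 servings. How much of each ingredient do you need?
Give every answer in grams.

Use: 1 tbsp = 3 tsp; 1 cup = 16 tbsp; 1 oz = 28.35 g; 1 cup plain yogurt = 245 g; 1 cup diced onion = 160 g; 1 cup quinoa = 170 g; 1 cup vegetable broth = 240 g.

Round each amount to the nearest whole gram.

Scaling factor: 22/10 = 11/5 = 2.2.
diced onion: (3 cup + 14 tbsp = 3.875 cup) × 11/5 × 160 g/cup = 1364 g
vegetable broth: 4/3 cup × 11/5 × 240 g/cup = 704 g
diced carrots: 5 oz × 11/5 × 28.35 g/oz ≈ 312 g
plain yogurt: (3 tbsp + 2 tsp = 11/3 tbsp) × 11/5 ÷ 16 tbsp/cup × 245 g/cup ≈ 124 g
quinoa: 6 tbsp × 11/5 ÷ 16 tbsp/cup × 170 g/cup ≈ 140 g

diced onion: 1364 g; vegetable broth: 704 g; diced carrots: 312 g; plain yogurt: 124 g; quinoa: 140 g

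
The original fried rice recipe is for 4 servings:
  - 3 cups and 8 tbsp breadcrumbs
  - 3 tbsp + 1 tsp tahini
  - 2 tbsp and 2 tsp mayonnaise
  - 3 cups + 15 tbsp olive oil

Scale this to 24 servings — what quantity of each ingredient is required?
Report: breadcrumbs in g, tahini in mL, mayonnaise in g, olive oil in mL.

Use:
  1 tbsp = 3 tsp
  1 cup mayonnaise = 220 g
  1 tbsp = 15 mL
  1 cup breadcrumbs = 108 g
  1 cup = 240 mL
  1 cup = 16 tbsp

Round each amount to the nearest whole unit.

Scaling factor: 24/4 = 6.
breadcrumbs: (3 cup + 8 tbsp = 3.5 cup) × 6 × 108 g/cup = 2268 g
tahini: (3 tbsp + 1 tsp = 10/3 tbsp) × 6 × 15 mL/tbsp = 300 mL
mayonnaise: (2 tbsp + 2 tsp = 8/3 tbsp) × 6 ÷ 16 tbsp/cup × 220 g/cup = 220 g
olive oil: (3 cup + 15 tbsp = 3.9375 cup) × 6 × 240 mL/cup = 5670 mL

breadcrumbs: 2268 g; tahini: 300 mL; mayonnaise: 220 g; olive oil: 5670 mL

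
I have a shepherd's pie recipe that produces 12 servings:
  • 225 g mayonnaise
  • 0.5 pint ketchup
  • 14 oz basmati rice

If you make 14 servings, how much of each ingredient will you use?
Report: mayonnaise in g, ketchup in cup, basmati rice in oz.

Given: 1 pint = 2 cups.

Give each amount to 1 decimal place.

mayonnaise: 262.5 g; ketchup: 1.2 cup; basmati rice: 16.3 oz

Scaling factor: 14/12 = 7/6.
mayonnaise: 225 g × 7/6 = 262.5 g
ketchup: 0.5 pint × 7/6 × 2 cup/pint ≈ 1.2 cup
basmati rice: 14 oz × 7/6 ≈ 16.3 oz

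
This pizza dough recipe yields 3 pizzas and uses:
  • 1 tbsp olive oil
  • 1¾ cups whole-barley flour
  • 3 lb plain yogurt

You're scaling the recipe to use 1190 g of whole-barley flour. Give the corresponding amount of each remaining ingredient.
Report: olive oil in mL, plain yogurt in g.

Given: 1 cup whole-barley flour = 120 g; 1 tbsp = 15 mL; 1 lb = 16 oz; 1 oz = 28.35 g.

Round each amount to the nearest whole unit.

olive oil: 85 mL; plain yogurt: 7711 g

The original recipe has 210 g of whole-barley flour, so the scaling factor is 1190 ÷ 210 = 17/3.
olive oil: 1 tbsp × 17/3 × 15 mL/tbsp = 85 mL
plain yogurt: 3 lb × 17/3 × 16 oz/lb × 28.35 g/oz ≈ 7711 g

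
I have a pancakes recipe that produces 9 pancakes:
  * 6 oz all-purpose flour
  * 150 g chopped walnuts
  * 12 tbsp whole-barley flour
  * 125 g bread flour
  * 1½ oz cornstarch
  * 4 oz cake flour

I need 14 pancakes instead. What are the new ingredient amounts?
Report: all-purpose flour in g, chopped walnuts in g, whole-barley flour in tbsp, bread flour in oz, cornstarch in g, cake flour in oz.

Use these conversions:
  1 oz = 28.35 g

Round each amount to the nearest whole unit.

all-purpose flour: 265 g; chopped walnuts: 233 g; whole-barley flour: 19 tbsp; bread flour: 7 oz; cornstarch: 66 g; cake flour: 6 oz

Scaling factor: 14/9.
all-purpose flour: 6 oz × 14/9 × 28.35 g/oz ≈ 265 g
chopped walnuts: 150 g × 14/9 ≈ 233 g
whole-barley flour: 12 tbsp × 14/9 ≈ 19 tbsp
bread flour: 125 g × 14/9 ÷ 28.35 g/oz ≈ 7 oz
cornstarch: 1.5 oz × 14/9 × 28.35 g/oz ≈ 66 g
cake flour: 4 oz × 14/9 ≈ 6 oz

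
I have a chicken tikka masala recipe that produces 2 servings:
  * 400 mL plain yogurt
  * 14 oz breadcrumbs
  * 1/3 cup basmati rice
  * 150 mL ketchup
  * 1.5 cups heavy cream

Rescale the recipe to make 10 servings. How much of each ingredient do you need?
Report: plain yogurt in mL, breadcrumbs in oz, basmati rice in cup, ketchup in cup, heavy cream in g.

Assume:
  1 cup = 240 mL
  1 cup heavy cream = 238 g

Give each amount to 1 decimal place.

plain yogurt: 2000.0 mL; breadcrumbs: 70.0 oz; basmati rice: 1.7 cup; ketchup: 3.1 cup; heavy cream: 1785.0 g

Scaling factor: 10/2 = 5.
plain yogurt: 400 mL × 5 = 2000.0 mL
breadcrumbs: 14 oz × 5 = 70.0 oz
basmati rice: 1/3 cup × 5 ≈ 1.7 cup
ketchup: 150 mL × 5 ÷ 240 mL/cup ≈ 3.1 cup
heavy cream: 1.5 cup × 5 × 238 g/cup = 1785.0 g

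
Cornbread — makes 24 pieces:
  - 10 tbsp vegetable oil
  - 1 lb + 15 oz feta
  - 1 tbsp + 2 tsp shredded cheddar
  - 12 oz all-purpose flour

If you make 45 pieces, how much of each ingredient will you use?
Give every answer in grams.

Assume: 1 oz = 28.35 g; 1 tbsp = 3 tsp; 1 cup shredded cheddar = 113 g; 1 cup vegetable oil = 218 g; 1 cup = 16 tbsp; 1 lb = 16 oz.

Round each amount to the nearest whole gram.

vegetable oil: 255 g; feta: 1648 g; shredded cheddar: 22 g; all-purpose flour: 638 g

Scaling factor: 45/24 = 15/8 = 1.875.
vegetable oil: 10 tbsp × 15/8 ÷ 16 tbsp/cup × 218 g/cup ≈ 255 g
feta: (1 lb + 15 oz = 1.9375 lb) × 15/8 × 16 oz/lb × 28.35 g/oz ≈ 1648 g
shredded cheddar: (1 tbsp + 2 tsp = 5/3 tbsp) × 15/8 ÷ 16 tbsp/cup × 113 g/cup ≈ 22 g
all-purpose flour: 12 oz × 15/8 × 28.35 g/oz ≈ 638 g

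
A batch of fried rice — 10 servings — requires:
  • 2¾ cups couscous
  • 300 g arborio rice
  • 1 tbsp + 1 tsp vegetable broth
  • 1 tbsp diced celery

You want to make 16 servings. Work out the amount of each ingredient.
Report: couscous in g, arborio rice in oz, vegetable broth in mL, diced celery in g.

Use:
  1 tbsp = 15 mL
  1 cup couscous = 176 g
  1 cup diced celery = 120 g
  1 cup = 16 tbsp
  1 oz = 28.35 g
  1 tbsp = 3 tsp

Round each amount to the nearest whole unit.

Scaling factor: 16/10 = 8/5 = 1.6.
couscous: 2.75 cup × 8/5 × 176 g/cup ≈ 774 g
arborio rice: 300 g × 8/5 ÷ 28.35 g/oz ≈ 17 oz
vegetable broth: (1 tbsp + 1 tsp = 4/3 tbsp) × 8/5 × 15 mL/tbsp = 32 mL
diced celery: 1 tbsp × 8/5 ÷ 16 tbsp/cup × 120 g/cup = 12 g

couscous: 774 g; arborio rice: 17 oz; vegetable broth: 32 mL; diced celery: 12 g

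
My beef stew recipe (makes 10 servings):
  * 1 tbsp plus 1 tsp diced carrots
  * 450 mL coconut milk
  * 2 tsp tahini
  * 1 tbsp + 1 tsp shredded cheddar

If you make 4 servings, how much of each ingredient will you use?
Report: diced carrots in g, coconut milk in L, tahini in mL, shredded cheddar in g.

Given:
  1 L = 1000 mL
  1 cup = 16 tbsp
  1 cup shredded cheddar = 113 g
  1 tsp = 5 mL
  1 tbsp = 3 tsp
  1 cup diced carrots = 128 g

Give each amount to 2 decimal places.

Scaling factor: 4/10 = 2/5 = 0.4.
diced carrots: (1 tbsp + 1 tsp = 4/3 tbsp) × 2/5 ÷ 16 tbsp/cup × 128 g/cup ≈ 4.27 g
coconut milk: 450 mL × 2/5 ÷ 1000 mL/L = 0.18 L
tahini: 2 tsp × 2/5 × 5 mL/tsp = 4.00 mL
shredded cheddar: (1 tbsp + 1 tsp = 4/3 tbsp) × 2/5 ÷ 16 tbsp/cup × 113 g/cup ≈ 3.77 g

diced carrots: 4.27 g; coconut milk: 0.18 L; tahini: 4.00 mL; shredded cheddar: 3.77 g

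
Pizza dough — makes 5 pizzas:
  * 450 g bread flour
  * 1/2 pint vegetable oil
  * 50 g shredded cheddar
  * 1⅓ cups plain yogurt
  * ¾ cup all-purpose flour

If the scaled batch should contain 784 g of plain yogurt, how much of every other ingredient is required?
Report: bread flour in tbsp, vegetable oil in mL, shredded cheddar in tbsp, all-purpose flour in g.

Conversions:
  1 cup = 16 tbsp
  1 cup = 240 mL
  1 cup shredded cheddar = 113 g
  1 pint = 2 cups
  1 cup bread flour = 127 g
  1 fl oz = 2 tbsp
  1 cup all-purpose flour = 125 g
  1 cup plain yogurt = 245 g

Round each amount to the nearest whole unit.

bread flour: 136 tbsp; vegetable oil: 576 mL; shredded cheddar: 17 tbsp; all-purpose flour: 225 g

The original recipe has 980/3 g of plain yogurt, so the scaling factor is 784 ÷ 980/3 = 12/5 = 2.4.
bread flour: 450 g × 12/5 ÷ 127 g/cup × 16 tbsp/cup ≈ 136 tbsp
vegetable oil: 0.5 pint × 12/5 × 2 cup/pint × 240 mL/cup = 576 mL
shredded cheddar: 50 g × 12/5 ÷ 113 g/cup × 16 tbsp/cup ≈ 17 tbsp
all-purpose flour: 0.75 cup × 12/5 × 125 g/cup = 225 g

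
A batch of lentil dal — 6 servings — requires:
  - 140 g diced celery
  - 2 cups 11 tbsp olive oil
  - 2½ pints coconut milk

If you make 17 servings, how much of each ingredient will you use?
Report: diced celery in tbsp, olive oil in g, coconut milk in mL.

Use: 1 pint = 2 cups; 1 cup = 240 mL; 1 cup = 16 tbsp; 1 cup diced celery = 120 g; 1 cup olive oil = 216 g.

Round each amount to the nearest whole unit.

Scaling factor: 17/6.
diced celery: 140 g × 17/6 ÷ 120 g/cup × 16 tbsp/cup ≈ 53 tbsp
olive oil: (2 cup + 11 tbsp = 2.6875 cup) × 17/6 × 216 g/cup ≈ 1645 g
coconut milk: 2.5 pint × 17/6 × 2 cup/pint × 240 mL/cup = 3400 mL

diced celery: 53 tbsp; olive oil: 1645 g; coconut milk: 3400 mL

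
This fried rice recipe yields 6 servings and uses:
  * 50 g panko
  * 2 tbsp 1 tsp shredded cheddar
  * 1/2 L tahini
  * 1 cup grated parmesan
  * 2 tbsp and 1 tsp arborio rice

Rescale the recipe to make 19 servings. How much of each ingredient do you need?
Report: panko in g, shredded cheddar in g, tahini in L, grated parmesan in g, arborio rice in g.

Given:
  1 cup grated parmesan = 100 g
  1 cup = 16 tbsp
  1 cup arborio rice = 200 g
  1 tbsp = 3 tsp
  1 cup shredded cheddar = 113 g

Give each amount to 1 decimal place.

Scaling factor: 19/6.
panko: 50 g × 19/6 ≈ 158.3 g
shredded cheddar: (2 tbsp + 1 tsp = 7/3 tbsp) × 19/6 ÷ 16 tbsp/cup × 113 g/cup ≈ 52.2 g
tahini: 0.5 L × 19/6 ≈ 1.6 L
grated parmesan: 1 cup × 19/6 × 100 g/cup ≈ 316.7 g
arborio rice: (2 tbsp + 1 tsp = 7/3 tbsp) × 19/6 ÷ 16 tbsp/cup × 200 g/cup ≈ 92.4 g

panko: 158.3 g; shredded cheddar: 52.2 g; tahini: 1.6 L; grated parmesan: 316.7 g; arborio rice: 92.4 g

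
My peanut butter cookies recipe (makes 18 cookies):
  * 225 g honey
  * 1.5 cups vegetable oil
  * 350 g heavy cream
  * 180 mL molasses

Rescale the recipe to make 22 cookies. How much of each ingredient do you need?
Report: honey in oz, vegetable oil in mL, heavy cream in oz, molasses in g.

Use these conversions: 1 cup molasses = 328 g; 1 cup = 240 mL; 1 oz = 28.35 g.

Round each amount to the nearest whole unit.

Scaling factor: 22/18 = 11/9.
honey: 225 g × 11/9 ÷ 28.35 g/oz ≈ 10 oz
vegetable oil: 1.5 cup × 11/9 × 240 mL/cup = 440 mL
heavy cream: 350 g × 11/9 ÷ 28.35 g/oz ≈ 15 oz
molasses: 180 mL × 11/9 ÷ 240 mL/cup × 328 g/cup ≈ 301 g

honey: 10 oz; vegetable oil: 440 mL; heavy cream: 15 oz; molasses: 301 g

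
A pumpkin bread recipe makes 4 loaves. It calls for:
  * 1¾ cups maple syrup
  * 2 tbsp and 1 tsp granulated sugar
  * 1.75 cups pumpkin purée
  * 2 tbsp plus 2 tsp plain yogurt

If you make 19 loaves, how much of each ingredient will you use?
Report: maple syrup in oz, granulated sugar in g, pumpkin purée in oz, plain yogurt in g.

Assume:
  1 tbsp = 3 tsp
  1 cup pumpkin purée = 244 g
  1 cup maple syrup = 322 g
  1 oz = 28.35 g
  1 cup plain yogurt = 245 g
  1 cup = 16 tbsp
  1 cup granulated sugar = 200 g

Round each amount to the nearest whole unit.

maple syrup: 94 oz; granulated sugar: 139 g; pumpkin purée: 72 oz; plain yogurt: 194 g

Scaling factor: 19/4 = 4.75.
maple syrup: 1.75 cup × 19/4 × 322 g/cup ÷ 28.35 g/oz ≈ 94 oz
granulated sugar: (2 tbsp + 1 tsp = 7/3 tbsp) × 19/4 ÷ 16 tbsp/cup × 200 g/cup ≈ 139 g
pumpkin purée: 1.75 cup × 19/4 × 244 g/cup ÷ 28.35 g/oz ≈ 72 oz
plain yogurt: (2 tbsp + 2 tsp = 8/3 tbsp) × 19/4 ÷ 16 tbsp/cup × 245 g/cup ≈ 194 g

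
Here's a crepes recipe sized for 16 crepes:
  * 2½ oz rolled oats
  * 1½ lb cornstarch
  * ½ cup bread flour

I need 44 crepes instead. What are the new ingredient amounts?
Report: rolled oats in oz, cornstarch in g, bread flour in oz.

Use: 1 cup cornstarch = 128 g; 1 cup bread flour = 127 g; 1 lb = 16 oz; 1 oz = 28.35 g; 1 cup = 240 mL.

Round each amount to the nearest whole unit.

rolled oats: 7 oz; cornstarch: 1871 g; bread flour: 6 oz

Scaling factor: 44/16 = 11/4 = 2.75.
rolled oats: 2.5 oz × 11/4 ≈ 7 oz
cornstarch: 1.5 lb × 11/4 × 16 oz/lb × 28.35 g/oz ≈ 1871 g
bread flour: 0.5 cup × 11/4 × 127 g/cup ÷ 28.35 g/oz ≈ 6 oz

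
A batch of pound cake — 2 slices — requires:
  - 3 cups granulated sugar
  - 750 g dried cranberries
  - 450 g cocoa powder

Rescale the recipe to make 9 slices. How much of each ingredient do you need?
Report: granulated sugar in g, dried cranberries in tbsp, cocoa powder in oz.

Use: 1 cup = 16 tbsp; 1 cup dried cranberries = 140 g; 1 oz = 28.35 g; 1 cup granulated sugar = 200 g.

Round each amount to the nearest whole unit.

Scaling factor: 9/2 = 4.5.
granulated sugar: 3 cup × 9/2 × 200 g/cup = 2700 g
dried cranberries: 750 g × 9/2 ÷ 140 g/cup × 16 tbsp/cup ≈ 386 tbsp
cocoa powder: 450 g × 9/2 ÷ 28.35 g/oz ≈ 71 oz

granulated sugar: 2700 g; dried cranberries: 386 tbsp; cocoa powder: 71 oz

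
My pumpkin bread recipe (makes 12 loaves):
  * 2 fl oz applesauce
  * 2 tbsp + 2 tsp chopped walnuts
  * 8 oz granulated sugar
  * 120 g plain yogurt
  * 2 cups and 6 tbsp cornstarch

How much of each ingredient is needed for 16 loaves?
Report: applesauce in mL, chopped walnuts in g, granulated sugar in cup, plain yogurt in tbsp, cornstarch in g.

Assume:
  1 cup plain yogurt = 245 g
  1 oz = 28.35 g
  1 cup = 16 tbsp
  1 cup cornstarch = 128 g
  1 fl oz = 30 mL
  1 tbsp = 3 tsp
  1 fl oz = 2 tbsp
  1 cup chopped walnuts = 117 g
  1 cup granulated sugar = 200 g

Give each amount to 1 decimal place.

Scaling factor: 16/12 = 4/3.
applesauce: 2 fl oz × 4/3 × 30 mL/fl oz = 80.0 mL
chopped walnuts: (2 tbsp + 2 tsp = 8/3 tbsp) × 4/3 ÷ 16 tbsp/cup × 117 g/cup = 26.0 g
granulated sugar: 8 oz × 4/3 × 28.35 g/oz ÷ 200 g/cup ≈ 1.5 cup
plain yogurt: 120 g × 4/3 ÷ 245 g/cup × 16 tbsp/cup ≈ 10.4 tbsp
cornstarch: (2 cup + 6 tbsp = 2.375 cup) × 4/3 × 128 g/cup ≈ 405.3 g

applesauce: 80.0 mL; chopped walnuts: 26.0 g; granulated sugar: 1.5 cup; plain yogurt: 10.4 tbsp; cornstarch: 405.3 g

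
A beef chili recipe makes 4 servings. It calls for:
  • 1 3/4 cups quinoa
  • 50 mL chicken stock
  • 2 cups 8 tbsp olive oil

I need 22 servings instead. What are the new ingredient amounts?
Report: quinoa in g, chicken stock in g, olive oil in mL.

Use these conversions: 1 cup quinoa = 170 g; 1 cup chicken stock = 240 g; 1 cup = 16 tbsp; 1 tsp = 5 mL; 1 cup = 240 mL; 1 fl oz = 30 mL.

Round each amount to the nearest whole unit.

Scaling factor: 22/4 = 11/2 = 5.5.
quinoa: 1.75 cup × 11/2 × 170 g/cup ≈ 1636 g
chicken stock: 50 mL × 11/2 ÷ 240 mL/cup × 240 g/cup = 275 g
olive oil: (2 cup + 8 tbsp = 2.5 cup) × 11/2 × 240 mL/cup = 3300 mL

quinoa: 1636 g; chicken stock: 275 g; olive oil: 3300 mL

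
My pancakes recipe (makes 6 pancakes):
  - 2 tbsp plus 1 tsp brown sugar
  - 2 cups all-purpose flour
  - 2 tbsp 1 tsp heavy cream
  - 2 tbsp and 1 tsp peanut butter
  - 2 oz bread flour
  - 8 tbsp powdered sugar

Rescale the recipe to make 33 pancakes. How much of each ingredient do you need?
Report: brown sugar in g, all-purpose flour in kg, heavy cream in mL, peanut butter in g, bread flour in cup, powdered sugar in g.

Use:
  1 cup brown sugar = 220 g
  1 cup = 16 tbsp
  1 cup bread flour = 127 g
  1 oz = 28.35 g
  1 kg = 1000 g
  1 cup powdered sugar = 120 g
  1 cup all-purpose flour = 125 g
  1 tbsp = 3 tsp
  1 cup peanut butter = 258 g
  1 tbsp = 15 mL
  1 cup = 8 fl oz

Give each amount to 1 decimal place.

Scaling factor: 33/6 = 11/2 = 5.5.
brown sugar: (2 tbsp + 1 tsp = 7/3 tbsp) × 11/2 ÷ 16 tbsp/cup × 220 g/cup ≈ 176.5 g
all-purpose flour: 2 cup × 11/2 × 125 g/cup ÷ 1000 g/kg ≈ 1.4 kg
heavy cream: (2 tbsp + 1 tsp = 7/3 tbsp) × 11/2 × 15 mL/tbsp = 192.5 mL
peanut butter: (2 tbsp + 1 tsp = 7/3 tbsp) × 11/2 ÷ 16 tbsp/cup × 258 g/cup ≈ 206.9 g
bread flour: 2 oz × 11/2 × 28.35 g/oz ÷ 127 g/cup ≈ 2.5 cup
powdered sugar: 8 tbsp × 11/2 ÷ 16 tbsp/cup × 120 g/cup = 330.0 g

brown sugar: 176.5 g; all-purpose flour: 1.4 kg; heavy cream: 192.5 mL; peanut butter: 206.9 g; bread flour: 2.5 cup; powdered sugar: 330.0 g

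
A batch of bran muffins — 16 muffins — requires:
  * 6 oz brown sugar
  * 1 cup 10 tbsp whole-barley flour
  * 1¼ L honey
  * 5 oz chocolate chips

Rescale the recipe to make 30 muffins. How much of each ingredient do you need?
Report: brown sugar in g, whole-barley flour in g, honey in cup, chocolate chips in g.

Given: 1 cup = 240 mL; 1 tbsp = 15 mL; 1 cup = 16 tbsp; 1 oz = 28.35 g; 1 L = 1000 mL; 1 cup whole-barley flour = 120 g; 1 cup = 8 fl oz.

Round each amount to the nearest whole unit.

Scaling factor: 30/16 = 15/8 = 1.875.
brown sugar: 6 oz × 15/8 × 28.35 g/oz ≈ 319 g
whole-barley flour: (1 cup + 10 tbsp = 1.625 cup) × 15/8 × 120 g/cup ≈ 366 g
honey: 1.25 L × 15/8 × 1000 mL/L ÷ 240 mL/cup ≈ 10 cup
chocolate chips: 5 oz × 15/8 × 28.35 g/oz ≈ 266 g

brown sugar: 319 g; whole-barley flour: 366 g; honey: 10 cup; chocolate chips: 266 g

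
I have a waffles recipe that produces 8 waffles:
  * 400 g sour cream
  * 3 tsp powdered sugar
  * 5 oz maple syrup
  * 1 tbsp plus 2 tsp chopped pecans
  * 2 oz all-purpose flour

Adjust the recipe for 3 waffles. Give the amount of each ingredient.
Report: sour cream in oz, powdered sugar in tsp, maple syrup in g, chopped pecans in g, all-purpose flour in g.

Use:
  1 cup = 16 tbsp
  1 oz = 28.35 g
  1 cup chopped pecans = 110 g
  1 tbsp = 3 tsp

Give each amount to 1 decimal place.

sour cream: 5.3 oz; powdered sugar: 1.1 tsp; maple syrup: 53.2 g; chopped pecans: 4.3 g; all-purpose flour: 21.3 g

Scaling factor: 3/8 = 0.375.
sour cream: 400 g × 3/8 ÷ 28.35 g/oz ≈ 5.3 oz
powdered sugar: 3 tsp × 3/8 ≈ 1.1 tsp
maple syrup: 5 oz × 3/8 × 28.35 g/oz ≈ 53.2 g
chopped pecans: (1 tbsp + 2 tsp = 5/3 tbsp) × 3/8 ÷ 16 tbsp/cup × 110 g/cup ≈ 4.3 g
all-purpose flour: 2 oz × 3/8 × 28.35 g/oz ≈ 21.3 g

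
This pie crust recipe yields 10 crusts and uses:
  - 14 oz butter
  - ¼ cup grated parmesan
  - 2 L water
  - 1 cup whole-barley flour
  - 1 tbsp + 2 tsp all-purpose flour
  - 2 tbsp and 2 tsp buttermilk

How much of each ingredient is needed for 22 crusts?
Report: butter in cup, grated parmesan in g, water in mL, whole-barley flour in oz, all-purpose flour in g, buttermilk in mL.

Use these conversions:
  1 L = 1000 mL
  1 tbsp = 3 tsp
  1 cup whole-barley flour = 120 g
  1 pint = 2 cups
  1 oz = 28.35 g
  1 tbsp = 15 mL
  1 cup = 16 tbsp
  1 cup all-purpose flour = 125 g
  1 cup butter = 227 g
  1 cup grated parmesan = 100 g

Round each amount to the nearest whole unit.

butter: 4 cup; grated parmesan: 55 g; water: 4400 mL; whole-barley flour: 9 oz; all-purpose flour: 29 g; buttermilk: 88 mL

Scaling factor: 22/10 = 11/5 = 2.2.
butter: 14 oz × 11/5 × 28.35 g/oz ÷ 227 g/cup ≈ 4 cup
grated parmesan: 0.25 cup × 11/5 × 100 g/cup = 55 g
water: 2 L × 11/5 × 1000 mL/L = 4400 mL
whole-barley flour: 1 cup × 11/5 × 120 g/cup ÷ 28.35 g/oz ≈ 9 oz
all-purpose flour: (1 tbsp + 2 tsp = 5/3 tbsp) × 11/5 ÷ 16 tbsp/cup × 125 g/cup ≈ 29 g
buttermilk: (2 tbsp + 2 tsp = 8/3 tbsp) × 11/5 × 15 mL/tbsp = 88 mL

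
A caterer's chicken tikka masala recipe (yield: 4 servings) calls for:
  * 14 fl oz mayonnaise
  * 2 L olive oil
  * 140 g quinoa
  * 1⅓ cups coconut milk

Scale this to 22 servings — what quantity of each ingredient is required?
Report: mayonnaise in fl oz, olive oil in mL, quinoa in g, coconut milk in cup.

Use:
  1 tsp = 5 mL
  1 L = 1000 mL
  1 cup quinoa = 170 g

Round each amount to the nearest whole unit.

mayonnaise: 77 fl oz; olive oil: 11000 mL; quinoa: 770 g; coconut milk: 7 cup

Scaling factor: 22/4 = 11/2 = 5.5.
mayonnaise: 14 fl oz × 11/2 = 77 fl oz
olive oil: 2 L × 11/2 × 1000 mL/L = 11000 mL
quinoa: 140 g × 11/2 = 770 g
coconut milk: 4/3 cup × 11/2 ≈ 7 cup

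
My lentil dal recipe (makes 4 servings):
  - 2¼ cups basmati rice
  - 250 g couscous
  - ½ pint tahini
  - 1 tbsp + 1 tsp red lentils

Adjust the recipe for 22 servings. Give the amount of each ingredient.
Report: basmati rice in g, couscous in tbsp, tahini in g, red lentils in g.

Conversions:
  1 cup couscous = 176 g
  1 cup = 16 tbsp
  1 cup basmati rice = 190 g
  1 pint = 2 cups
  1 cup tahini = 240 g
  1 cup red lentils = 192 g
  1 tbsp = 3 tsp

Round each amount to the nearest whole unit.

Scaling factor: 22/4 = 11/2 = 5.5.
basmati rice: 2.25 cup × 11/2 × 190 g/cup ≈ 2351 g
couscous: 250 g × 11/2 ÷ 176 g/cup × 16 tbsp/cup = 125 tbsp
tahini: 0.5 pint × 11/2 × 2 cup/pint × 240 g/cup = 1320 g
red lentils: (1 tbsp + 1 tsp = 4/3 tbsp) × 11/2 ÷ 16 tbsp/cup × 192 g/cup = 88 g

basmati rice: 2351 g; couscous: 125 tbsp; tahini: 1320 g; red lentils: 88 g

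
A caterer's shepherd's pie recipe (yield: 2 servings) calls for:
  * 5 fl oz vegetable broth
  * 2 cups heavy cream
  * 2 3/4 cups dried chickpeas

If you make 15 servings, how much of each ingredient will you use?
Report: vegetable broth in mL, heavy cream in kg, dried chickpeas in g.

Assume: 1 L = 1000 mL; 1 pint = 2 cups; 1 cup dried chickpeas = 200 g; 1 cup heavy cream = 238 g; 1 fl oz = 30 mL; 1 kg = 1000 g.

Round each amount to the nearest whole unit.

vegetable broth: 1125 mL; heavy cream: 4 kg; dried chickpeas: 4125 g

Scaling factor: 15/2 = 7.5.
vegetable broth: 5 fl oz × 15/2 × 30 mL/fl oz = 1125 mL
heavy cream: 2 cup × 15/2 × 238 g/cup ÷ 1000 g/kg ≈ 4 kg
dried chickpeas: 2.75 cup × 15/2 × 200 g/cup = 4125 g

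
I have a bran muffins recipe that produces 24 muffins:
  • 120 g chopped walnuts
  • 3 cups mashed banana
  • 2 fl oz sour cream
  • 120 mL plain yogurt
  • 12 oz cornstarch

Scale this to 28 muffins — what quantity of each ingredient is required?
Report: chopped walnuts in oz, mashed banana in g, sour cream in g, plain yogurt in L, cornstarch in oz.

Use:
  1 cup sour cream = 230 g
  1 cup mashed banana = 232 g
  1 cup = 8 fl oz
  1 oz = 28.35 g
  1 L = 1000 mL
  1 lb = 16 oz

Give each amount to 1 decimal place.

Scaling factor: 28/24 = 7/6.
chopped walnuts: 120 g × 7/6 ÷ 28.35 g/oz ≈ 4.9 oz
mashed banana: 3 cup × 7/6 × 232 g/cup = 812.0 g
sour cream: 2 fl oz × 7/6 ÷ 8 fl oz/cup × 230 g/cup ≈ 67.1 g
plain yogurt: 120 mL × 7/6 ÷ 1000 mL/L ≈ 0.1 L
cornstarch: 12 oz × 7/6 = 14.0 oz

chopped walnuts: 4.9 oz; mashed banana: 812.0 g; sour cream: 67.1 g; plain yogurt: 0.1 L; cornstarch: 14.0 oz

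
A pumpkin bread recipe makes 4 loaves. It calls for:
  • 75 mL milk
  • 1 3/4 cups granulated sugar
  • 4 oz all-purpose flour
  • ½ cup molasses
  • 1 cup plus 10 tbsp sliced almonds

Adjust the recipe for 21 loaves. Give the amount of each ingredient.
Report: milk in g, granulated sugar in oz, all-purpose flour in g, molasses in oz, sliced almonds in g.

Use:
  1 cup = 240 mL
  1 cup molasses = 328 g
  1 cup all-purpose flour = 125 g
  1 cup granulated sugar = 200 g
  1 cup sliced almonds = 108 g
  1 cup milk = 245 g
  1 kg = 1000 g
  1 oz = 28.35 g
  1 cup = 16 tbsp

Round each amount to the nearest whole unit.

Scaling factor: 21/4 = 5.25.
milk: 75 mL × 21/4 ÷ 240 mL/cup × 245 g/cup ≈ 402 g
granulated sugar: 1.75 cup × 21/4 × 200 g/cup ÷ 28.35 g/oz ≈ 65 oz
all-purpose flour: 4 oz × 21/4 × 28.35 g/oz ≈ 595 g
molasses: 0.5 cup × 21/4 × 328 g/cup ÷ 28.35 g/oz ≈ 30 oz
sliced almonds: (1 cup + 10 tbsp = 1.625 cup) × 21/4 × 108 g/cup ≈ 921 g

milk: 402 g; granulated sugar: 65 oz; all-purpose flour: 595 g; molasses: 30 oz; sliced almonds: 921 g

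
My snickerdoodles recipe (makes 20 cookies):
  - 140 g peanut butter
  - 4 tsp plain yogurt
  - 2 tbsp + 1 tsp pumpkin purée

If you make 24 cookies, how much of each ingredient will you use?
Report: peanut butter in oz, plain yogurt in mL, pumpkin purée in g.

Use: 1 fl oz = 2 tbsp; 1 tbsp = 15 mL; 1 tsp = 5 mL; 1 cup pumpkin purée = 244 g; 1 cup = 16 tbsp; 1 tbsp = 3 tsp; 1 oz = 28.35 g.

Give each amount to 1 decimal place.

peanut butter: 5.9 oz; plain yogurt: 24.0 mL; pumpkin purée: 42.7 g

Scaling factor: 24/20 = 6/5 = 1.2.
peanut butter: 140 g × 6/5 ÷ 28.35 g/oz ≈ 5.9 oz
plain yogurt: 4 tsp × 6/5 × 5 mL/tsp = 24.0 mL
pumpkin purée: (2 tbsp + 1 tsp = 7/3 tbsp) × 6/5 ÷ 16 tbsp/cup × 244 g/cup = 42.7 g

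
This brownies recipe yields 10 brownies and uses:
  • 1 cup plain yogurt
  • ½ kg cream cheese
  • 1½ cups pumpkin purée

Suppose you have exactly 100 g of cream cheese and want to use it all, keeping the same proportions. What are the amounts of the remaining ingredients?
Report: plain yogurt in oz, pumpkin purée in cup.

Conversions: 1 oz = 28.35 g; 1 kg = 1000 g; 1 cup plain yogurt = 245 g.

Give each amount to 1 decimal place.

The original recipe has 500 g of cream cheese, so the scaling factor is 100 ÷ 500 = 1/5 = 0.2.
plain yogurt: 1 cup × 1/5 × 245 g/cup ÷ 28.35 g/oz ≈ 1.7 oz
pumpkin purée: 1.5 cup × 1/5 = 0.3 cup

plain yogurt: 1.7 oz; pumpkin purée: 0.3 cup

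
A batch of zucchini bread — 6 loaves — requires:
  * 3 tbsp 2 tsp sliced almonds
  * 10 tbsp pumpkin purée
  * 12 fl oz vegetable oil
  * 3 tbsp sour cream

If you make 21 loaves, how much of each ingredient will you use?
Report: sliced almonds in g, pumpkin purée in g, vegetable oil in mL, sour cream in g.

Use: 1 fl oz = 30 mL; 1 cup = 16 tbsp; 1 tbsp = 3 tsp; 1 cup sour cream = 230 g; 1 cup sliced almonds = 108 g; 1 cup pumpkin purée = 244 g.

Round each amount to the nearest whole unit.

sliced almonds: 87 g; pumpkin purée: 534 g; vegetable oil: 1260 mL; sour cream: 151 g

Scaling factor: 21/6 = 7/2 = 3.5.
sliced almonds: (3 tbsp + 2 tsp = 11/3 tbsp) × 7/2 ÷ 16 tbsp/cup × 108 g/cup ≈ 87 g
pumpkin purée: 10 tbsp × 7/2 ÷ 16 tbsp/cup × 244 g/cup ≈ 534 g
vegetable oil: 12 fl oz × 7/2 × 30 mL/fl oz = 1260 mL
sour cream: 3 tbsp × 7/2 ÷ 16 tbsp/cup × 230 g/cup ≈ 151 g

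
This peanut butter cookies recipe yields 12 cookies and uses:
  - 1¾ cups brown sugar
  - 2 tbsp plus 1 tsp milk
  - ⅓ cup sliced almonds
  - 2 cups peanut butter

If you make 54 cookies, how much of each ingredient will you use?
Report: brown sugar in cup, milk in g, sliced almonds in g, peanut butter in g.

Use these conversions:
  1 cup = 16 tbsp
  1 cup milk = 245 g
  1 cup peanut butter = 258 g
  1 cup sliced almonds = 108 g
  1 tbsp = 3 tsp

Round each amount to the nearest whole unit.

Scaling factor: 54/12 = 9/2 = 4.5.
brown sugar: 1.75 cup × 9/2 ≈ 8 cup
milk: (2 tbsp + 1 tsp = 7/3 tbsp) × 9/2 ÷ 16 tbsp/cup × 245 g/cup ≈ 161 g
sliced almonds: 1/3 cup × 9/2 × 108 g/cup = 162 g
peanut butter: 2 cup × 9/2 × 258 g/cup = 2322 g

brown sugar: 8 cup; milk: 161 g; sliced almonds: 162 g; peanut butter: 2322 g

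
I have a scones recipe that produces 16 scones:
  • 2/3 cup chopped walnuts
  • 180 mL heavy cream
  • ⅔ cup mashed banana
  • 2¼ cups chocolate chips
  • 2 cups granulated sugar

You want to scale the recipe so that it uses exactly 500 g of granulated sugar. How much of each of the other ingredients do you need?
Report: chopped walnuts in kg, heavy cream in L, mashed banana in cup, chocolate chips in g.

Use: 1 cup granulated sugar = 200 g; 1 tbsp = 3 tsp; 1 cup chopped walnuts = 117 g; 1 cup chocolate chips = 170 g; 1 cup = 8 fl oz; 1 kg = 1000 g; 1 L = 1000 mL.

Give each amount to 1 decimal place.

The original recipe has 400 g of granulated sugar, so the scaling factor is 500 ÷ 400 = 5/4 = 1.25.
chopped walnuts: 2/3 cup × 5/4 × 117 g/cup ÷ 1000 g/kg ≈ 0.1 kg
heavy cream: 180 mL × 5/4 ÷ 1000 mL/L ≈ 0.2 L
mashed banana: 2/3 cup × 5/4 ≈ 0.8 cup
chocolate chips: 2.25 cup × 5/4 × 170 g/cup ≈ 478.1 g

chopped walnuts: 0.1 kg; heavy cream: 0.2 L; mashed banana: 0.8 cup; chocolate chips: 478.1 g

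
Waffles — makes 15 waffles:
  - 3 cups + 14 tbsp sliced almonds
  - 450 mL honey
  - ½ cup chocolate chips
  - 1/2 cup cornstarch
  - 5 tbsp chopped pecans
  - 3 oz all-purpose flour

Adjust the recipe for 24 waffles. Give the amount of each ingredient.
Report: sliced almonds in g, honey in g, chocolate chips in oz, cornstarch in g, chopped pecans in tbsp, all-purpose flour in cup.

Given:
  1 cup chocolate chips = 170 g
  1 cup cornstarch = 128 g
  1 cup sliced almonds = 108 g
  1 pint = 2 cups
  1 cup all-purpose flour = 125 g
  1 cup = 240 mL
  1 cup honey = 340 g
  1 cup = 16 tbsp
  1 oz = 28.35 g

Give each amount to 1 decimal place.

Scaling factor: 24/15 = 8/5 = 1.6.
sliced almonds: (3 cup + 14 tbsp = 3.875 cup) × 8/5 × 108 g/cup = 669.6 g
honey: 450 mL × 8/5 ÷ 240 mL/cup × 340 g/cup = 1020.0 g
chocolate chips: 0.5 cup × 8/5 × 170 g/cup ÷ 28.35 g/oz ≈ 4.8 oz
cornstarch: 0.5 cup × 8/5 × 128 g/cup = 102.4 g
chopped pecans: 5 tbsp × 8/5 = 8.0 tbsp
all-purpose flour: 3 oz × 8/5 × 28.35 g/oz ÷ 125 g/cup ≈ 1.1 cup

sliced almonds: 669.6 g; honey: 1020.0 g; chocolate chips: 4.8 oz; cornstarch: 102.4 g; chopped pecans: 8.0 tbsp; all-purpose flour: 1.1 cup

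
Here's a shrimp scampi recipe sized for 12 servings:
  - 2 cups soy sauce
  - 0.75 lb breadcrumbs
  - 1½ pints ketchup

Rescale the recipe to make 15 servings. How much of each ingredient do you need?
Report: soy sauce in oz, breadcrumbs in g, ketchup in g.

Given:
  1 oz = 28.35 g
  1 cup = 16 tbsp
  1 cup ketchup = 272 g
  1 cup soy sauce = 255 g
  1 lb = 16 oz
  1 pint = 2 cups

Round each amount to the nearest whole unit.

Scaling factor: 15/12 = 5/4 = 1.25.
soy sauce: 2 cup × 5/4 × 255 g/cup ÷ 28.35 g/oz ≈ 22 oz
breadcrumbs: 0.75 lb × 5/4 × 16 oz/lb × 28.35 g/oz ≈ 425 g
ketchup: 1.5 pint × 5/4 × 2 cup/pint × 272 g/cup = 1020 g

soy sauce: 22 oz; breadcrumbs: 425 g; ketchup: 1020 g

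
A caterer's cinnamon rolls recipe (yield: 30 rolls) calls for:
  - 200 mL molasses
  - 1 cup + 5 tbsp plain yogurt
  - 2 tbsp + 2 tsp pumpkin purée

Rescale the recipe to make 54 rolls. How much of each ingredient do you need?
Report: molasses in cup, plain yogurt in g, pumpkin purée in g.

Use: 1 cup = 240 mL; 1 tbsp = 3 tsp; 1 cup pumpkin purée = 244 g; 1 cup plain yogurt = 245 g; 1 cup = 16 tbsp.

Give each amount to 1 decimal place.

molasses: 1.5 cup; plain yogurt: 578.8 g; pumpkin purée: 73.2 g

Scaling factor: 54/30 = 9/5 = 1.8.
molasses: 200 mL × 9/5 ÷ 240 mL/cup = 1.5 cup
plain yogurt: (1 cup + 5 tbsp = 1.3125 cup) × 9/5 × 245 g/cup ≈ 578.8 g
pumpkin purée: (2 tbsp + 2 tsp = 8/3 tbsp) × 9/5 ÷ 16 tbsp/cup × 244 g/cup = 73.2 g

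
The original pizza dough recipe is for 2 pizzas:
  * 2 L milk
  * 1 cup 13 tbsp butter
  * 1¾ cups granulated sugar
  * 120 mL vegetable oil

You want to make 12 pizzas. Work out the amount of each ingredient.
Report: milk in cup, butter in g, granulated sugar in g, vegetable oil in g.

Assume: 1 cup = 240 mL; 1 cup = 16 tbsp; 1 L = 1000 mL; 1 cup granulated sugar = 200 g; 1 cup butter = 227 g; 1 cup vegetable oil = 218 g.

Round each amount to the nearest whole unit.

milk: 50 cup; butter: 2469 g; granulated sugar: 2100 g; vegetable oil: 654 g

Scaling factor: 12/2 = 6.
milk: 2 L × 6 × 1000 mL/L ÷ 240 mL/cup = 50 cup
butter: (1 cup + 13 tbsp = 1.8125 cup) × 6 × 227 g/cup ≈ 2469 g
granulated sugar: 1.75 cup × 6 × 200 g/cup = 2100 g
vegetable oil: 120 mL × 6 ÷ 240 mL/cup × 218 g/cup = 654 g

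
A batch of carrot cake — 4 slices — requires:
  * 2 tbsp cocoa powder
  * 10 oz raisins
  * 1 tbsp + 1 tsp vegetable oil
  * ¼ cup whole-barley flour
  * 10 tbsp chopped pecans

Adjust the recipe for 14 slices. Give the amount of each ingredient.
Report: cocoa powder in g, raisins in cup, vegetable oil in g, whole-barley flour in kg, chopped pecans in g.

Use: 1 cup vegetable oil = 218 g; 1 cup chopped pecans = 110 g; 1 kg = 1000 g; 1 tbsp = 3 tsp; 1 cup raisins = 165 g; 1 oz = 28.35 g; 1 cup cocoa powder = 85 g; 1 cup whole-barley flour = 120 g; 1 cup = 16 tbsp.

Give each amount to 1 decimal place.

Scaling factor: 14/4 = 7/2 = 3.5.
cocoa powder: 2 tbsp × 7/2 ÷ 16 tbsp/cup × 85 g/cup ≈ 37.2 g
raisins: 10 oz × 7/2 × 28.35 g/oz ÷ 165 g/cup ≈ 6.0 cup
vegetable oil: (1 tbsp + 1 tsp = 4/3 tbsp) × 7/2 ÷ 16 tbsp/cup × 218 g/cup ≈ 63.6 g
whole-barley flour: 0.25 cup × 7/2 × 120 g/cup ÷ 1000 g/kg ≈ 0.1 kg
chopped pecans: 10 tbsp × 7/2 ÷ 16 tbsp/cup × 110 g/cup ≈ 240.6 g

cocoa powder: 37.2 g; raisins: 6.0 cup; vegetable oil: 63.6 g; whole-barley flour: 0.1 kg; chopped pecans: 240.6 g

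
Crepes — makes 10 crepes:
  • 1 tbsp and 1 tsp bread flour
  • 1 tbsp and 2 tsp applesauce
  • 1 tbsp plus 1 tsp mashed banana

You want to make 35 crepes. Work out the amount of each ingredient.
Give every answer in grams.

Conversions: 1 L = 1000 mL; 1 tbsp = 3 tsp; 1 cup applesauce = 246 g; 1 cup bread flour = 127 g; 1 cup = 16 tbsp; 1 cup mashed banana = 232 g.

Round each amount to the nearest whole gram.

bread flour: 37 g; applesauce: 90 g; mashed banana: 68 g

Scaling factor: 35/10 = 7/2 = 3.5.
bread flour: (1 tbsp + 1 tsp = 4/3 tbsp) × 7/2 ÷ 16 tbsp/cup × 127 g/cup ≈ 37 g
applesauce: (1 tbsp + 2 tsp = 5/3 tbsp) × 7/2 ÷ 16 tbsp/cup × 246 g/cup ≈ 90 g
mashed banana: (1 tbsp + 1 tsp = 4/3 tbsp) × 7/2 ÷ 16 tbsp/cup × 232 g/cup ≈ 68 g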